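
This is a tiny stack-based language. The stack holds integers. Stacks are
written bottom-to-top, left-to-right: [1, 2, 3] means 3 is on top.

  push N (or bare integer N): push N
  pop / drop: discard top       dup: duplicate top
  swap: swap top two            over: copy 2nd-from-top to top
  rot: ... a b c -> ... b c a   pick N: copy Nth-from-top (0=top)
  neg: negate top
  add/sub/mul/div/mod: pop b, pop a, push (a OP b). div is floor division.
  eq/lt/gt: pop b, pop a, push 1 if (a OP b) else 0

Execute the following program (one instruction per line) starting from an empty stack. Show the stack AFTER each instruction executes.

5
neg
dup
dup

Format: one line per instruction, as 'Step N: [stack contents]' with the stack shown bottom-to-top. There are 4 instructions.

Step 1: [5]
Step 2: [-5]
Step 3: [-5, -5]
Step 4: [-5, -5, -5]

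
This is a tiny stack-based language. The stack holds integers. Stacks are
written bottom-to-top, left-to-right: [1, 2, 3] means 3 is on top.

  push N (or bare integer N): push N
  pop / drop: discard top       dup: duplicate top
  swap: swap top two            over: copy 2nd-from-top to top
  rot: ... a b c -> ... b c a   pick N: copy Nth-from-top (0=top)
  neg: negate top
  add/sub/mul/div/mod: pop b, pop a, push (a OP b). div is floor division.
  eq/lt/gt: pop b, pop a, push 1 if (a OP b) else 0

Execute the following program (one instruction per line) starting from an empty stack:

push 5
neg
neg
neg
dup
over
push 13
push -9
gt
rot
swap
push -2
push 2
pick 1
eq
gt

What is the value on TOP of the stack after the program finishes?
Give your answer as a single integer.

After 'push 5': [5]
After 'neg': [-5]
After 'neg': [5]
After 'neg': [-5]
After 'dup': [-5, -5]
After 'over': [-5, -5, -5]
After 'push 13': [-5, -5, -5, 13]
After 'push -9': [-5, -5, -5, 13, -9]
After 'gt': [-5, -5, -5, 1]
After 'rot': [-5, -5, 1, -5]
After 'swap': [-5, -5, -5, 1]
After 'push -2': [-5, -5, -5, 1, -2]
After 'push 2': [-5, -5, -5, 1, -2, 2]
After 'pick 1': [-5, -5, -5, 1, -2, 2, -2]
After 'eq': [-5, -5, -5, 1, -2, 0]
After 'gt': [-5, -5, -5, 1, 0]

Answer: 0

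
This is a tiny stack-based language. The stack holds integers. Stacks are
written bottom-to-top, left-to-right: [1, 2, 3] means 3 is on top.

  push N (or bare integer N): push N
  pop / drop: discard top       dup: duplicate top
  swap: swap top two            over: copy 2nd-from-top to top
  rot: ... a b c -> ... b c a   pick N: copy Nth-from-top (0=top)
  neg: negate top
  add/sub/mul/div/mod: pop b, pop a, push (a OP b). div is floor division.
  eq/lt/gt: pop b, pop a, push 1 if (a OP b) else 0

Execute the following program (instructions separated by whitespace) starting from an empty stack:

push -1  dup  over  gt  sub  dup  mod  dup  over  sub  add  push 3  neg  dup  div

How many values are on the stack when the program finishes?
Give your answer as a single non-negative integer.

Answer: 2

Derivation:
After 'push -1': stack = [-1] (depth 1)
After 'dup': stack = [-1, -1] (depth 2)
After 'over': stack = [-1, -1, -1] (depth 3)
After 'gt': stack = [-1, 0] (depth 2)
After 'sub': stack = [-1] (depth 1)
After 'dup': stack = [-1, -1] (depth 2)
After 'mod': stack = [0] (depth 1)
After 'dup': stack = [0, 0] (depth 2)
After 'over': stack = [0, 0, 0] (depth 3)
After 'sub': stack = [0, 0] (depth 2)
After 'add': stack = [0] (depth 1)
After 'push 3': stack = [0, 3] (depth 2)
After 'neg': stack = [0, -3] (depth 2)
After 'dup': stack = [0, -3, -3] (depth 3)
After 'div': stack = [0, 1] (depth 2)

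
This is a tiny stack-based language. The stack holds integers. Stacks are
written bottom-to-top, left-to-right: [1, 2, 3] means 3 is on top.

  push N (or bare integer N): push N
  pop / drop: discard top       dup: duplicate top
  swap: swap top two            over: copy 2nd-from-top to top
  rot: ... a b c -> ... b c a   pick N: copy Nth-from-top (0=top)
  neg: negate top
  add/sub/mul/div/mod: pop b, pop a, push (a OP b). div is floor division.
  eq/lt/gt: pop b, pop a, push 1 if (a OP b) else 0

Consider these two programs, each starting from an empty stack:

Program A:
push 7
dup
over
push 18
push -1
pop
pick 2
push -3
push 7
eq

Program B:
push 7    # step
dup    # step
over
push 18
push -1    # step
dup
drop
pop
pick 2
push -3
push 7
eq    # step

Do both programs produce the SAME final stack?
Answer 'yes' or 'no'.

Program A trace:
  After 'push 7': [7]
  After 'dup': [7, 7]
  After 'over': [7, 7, 7]
  After 'push 18': [7, 7, 7, 18]
  After 'push -1': [7, 7, 7, 18, -1]
  After 'pop': [7, 7, 7, 18]
  After 'pick 2': [7, 7, 7, 18, 7]
  After 'push -3': [7, 7, 7, 18, 7, -3]
  After 'push 7': [7, 7, 7, 18, 7, -3, 7]
  After 'eq': [7, 7, 7, 18, 7, 0]
Program A final stack: [7, 7, 7, 18, 7, 0]

Program B trace:
  After 'push 7': [7]
  After 'dup': [7, 7]
  After 'over': [7, 7, 7]
  After 'push 18': [7, 7, 7, 18]
  After 'push -1': [7, 7, 7, 18, -1]
  After 'dup': [7, 7, 7, 18, -1, -1]
  After 'drop': [7, 7, 7, 18, -1]
  After 'pop': [7, 7, 7, 18]
  After 'pick 2': [7, 7, 7, 18, 7]
  After 'push -3': [7, 7, 7, 18, 7, -3]
  After 'push 7': [7, 7, 7, 18, 7, -3, 7]
  After 'eq': [7, 7, 7, 18, 7, 0]
Program B final stack: [7, 7, 7, 18, 7, 0]
Same: yes

Answer: yes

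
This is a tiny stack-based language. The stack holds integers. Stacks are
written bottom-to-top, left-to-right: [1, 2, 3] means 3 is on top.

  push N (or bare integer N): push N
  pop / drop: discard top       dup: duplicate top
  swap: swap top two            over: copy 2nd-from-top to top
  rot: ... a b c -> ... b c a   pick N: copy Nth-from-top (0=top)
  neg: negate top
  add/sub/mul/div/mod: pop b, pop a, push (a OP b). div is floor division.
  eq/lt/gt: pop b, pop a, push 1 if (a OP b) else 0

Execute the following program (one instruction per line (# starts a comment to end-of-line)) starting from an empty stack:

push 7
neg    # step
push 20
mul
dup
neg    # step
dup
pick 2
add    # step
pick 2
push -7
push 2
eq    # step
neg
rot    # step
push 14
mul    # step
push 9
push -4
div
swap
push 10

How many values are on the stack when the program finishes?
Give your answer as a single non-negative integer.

After 'push 7': stack = [7] (depth 1)
After 'neg': stack = [-7] (depth 1)
After 'push 20': stack = [-7, 20] (depth 2)
After 'mul': stack = [-140] (depth 1)
After 'dup': stack = [-140, -140] (depth 2)
After 'neg': stack = [-140, 140] (depth 2)
After 'dup': stack = [-140, 140, 140] (depth 3)
After 'pick 2': stack = [-140, 140, 140, -140] (depth 4)
After 'add': stack = [-140, 140, 0] (depth 3)
After 'pick 2': stack = [-140, 140, 0, -140] (depth 4)
  ...
After 'eq': stack = [-140, 140, 0, -140, 0] (depth 5)
After 'neg': stack = [-140, 140, 0, -140, 0] (depth 5)
After 'rot': stack = [-140, 140, -140, 0, 0] (depth 5)
After 'push 14': stack = [-140, 140, -140, 0, 0, 14] (depth 6)
After 'mul': stack = [-140, 140, -140, 0, 0] (depth 5)
After 'push 9': stack = [-140, 140, -140, 0, 0, 9] (depth 6)
After 'push -4': stack = [-140, 140, -140, 0, 0, 9, -4] (depth 7)
After 'div': stack = [-140, 140, -140, 0, 0, -3] (depth 6)
After 'swap': stack = [-140, 140, -140, 0, -3, 0] (depth 6)
After 'push 10': stack = [-140, 140, -140, 0, -3, 0, 10] (depth 7)

Answer: 7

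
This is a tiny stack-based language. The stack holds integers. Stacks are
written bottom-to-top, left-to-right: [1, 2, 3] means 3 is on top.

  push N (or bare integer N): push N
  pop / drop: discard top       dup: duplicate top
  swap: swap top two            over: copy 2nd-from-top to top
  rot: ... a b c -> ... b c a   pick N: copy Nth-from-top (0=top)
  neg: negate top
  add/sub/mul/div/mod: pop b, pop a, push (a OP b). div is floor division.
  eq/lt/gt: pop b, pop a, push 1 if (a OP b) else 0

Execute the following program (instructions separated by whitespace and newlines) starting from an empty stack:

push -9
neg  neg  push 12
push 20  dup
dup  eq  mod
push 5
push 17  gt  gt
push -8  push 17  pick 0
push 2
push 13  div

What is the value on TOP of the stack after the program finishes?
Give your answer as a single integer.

After 'push -9': [-9]
After 'neg': [9]
After 'neg': [-9]
After 'push 12': [-9, 12]
After 'push 20': [-9, 12, 20]
After 'dup': [-9, 12, 20, 20]
After 'dup': [-9, 12, 20, 20, 20]
After 'eq': [-9, 12, 20, 1]
After 'mod': [-9, 12, 0]
After 'push 5': [-9, 12, 0, 5]
After 'push 17': [-9, 12, 0, 5, 17]
After 'gt': [-9, 12, 0, 0]
After 'gt': [-9, 12, 0]
After 'push -8': [-9, 12, 0, -8]
After 'push 17': [-9, 12, 0, -8, 17]
After 'pick 0': [-9, 12, 0, -8, 17, 17]
After 'push 2': [-9, 12, 0, -8, 17, 17, 2]
After 'push 13': [-9, 12, 0, -8, 17, 17, 2, 13]
After 'div': [-9, 12, 0, -8, 17, 17, 0]

Answer: 0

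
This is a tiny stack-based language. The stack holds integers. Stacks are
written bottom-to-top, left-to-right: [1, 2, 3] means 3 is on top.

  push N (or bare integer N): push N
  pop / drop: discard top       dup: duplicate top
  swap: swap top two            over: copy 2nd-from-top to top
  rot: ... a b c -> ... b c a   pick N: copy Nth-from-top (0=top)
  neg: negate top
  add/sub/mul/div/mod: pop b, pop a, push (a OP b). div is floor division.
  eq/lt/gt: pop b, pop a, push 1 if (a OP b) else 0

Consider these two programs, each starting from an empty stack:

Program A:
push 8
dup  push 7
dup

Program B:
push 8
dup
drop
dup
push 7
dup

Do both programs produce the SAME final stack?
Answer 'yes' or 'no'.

Answer: yes

Derivation:
Program A trace:
  After 'push 8': [8]
  After 'dup': [8, 8]
  After 'push 7': [8, 8, 7]
  After 'dup': [8, 8, 7, 7]
Program A final stack: [8, 8, 7, 7]

Program B trace:
  After 'push 8': [8]
  After 'dup': [8, 8]
  After 'drop': [8]
  After 'dup': [8, 8]
  After 'push 7': [8, 8, 7]
  After 'dup': [8, 8, 7, 7]
Program B final stack: [8, 8, 7, 7]
Same: yes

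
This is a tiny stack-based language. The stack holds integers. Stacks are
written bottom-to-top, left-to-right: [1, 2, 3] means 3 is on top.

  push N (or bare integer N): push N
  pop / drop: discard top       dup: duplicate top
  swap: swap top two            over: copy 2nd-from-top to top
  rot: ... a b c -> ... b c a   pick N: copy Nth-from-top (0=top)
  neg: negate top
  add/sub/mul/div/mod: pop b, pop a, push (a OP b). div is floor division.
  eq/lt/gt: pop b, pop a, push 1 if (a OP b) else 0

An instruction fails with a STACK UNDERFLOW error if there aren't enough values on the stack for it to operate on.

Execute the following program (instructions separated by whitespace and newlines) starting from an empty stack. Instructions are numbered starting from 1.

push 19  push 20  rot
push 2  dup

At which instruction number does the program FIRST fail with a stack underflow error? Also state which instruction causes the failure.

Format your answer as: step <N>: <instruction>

Answer: step 3: rot

Derivation:
Step 1 ('push 19'): stack = [19], depth = 1
Step 2 ('push 20'): stack = [19, 20], depth = 2
Step 3 ('rot'): needs 3 value(s) but depth is 2 — STACK UNDERFLOW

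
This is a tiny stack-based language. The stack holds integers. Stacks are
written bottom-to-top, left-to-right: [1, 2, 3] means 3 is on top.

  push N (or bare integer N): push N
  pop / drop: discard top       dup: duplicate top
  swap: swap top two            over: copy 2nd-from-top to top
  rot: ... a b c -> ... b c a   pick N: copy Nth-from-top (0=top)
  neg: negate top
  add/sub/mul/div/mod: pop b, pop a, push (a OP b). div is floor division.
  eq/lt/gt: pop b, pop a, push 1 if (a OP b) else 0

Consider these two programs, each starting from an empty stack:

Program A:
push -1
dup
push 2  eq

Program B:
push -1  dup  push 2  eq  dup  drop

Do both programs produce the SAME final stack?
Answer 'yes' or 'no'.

Program A trace:
  After 'push -1': [-1]
  After 'dup': [-1, -1]
  After 'push 2': [-1, -1, 2]
  After 'eq': [-1, 0]
Program A final stack: [-1, 0]

Program B trace:
  After 'push -1': [-1]
  After 'dup': [-1, -1]
  After 'push 2': [-1, -1, 2]
  After 'eq': [-1, 0]
  After 'dup': [-1, 0, 0]
  After 'drop': [-1, 0]
Program B final stack: [-1, 0]
Same: yes

Answer: yes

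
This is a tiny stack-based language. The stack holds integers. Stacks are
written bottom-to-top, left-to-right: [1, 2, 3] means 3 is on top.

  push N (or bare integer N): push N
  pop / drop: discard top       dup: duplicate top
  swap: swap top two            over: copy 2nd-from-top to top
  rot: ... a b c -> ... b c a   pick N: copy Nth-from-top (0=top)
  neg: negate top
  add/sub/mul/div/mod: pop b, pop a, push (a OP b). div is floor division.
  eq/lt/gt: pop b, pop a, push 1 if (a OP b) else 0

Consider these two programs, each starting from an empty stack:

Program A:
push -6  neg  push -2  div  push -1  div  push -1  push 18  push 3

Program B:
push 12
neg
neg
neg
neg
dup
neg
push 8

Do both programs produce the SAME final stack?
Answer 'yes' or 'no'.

Answer: no

Derivation:
Program A trace:
  After 'push -6': [-6]
  After 'neg': [6]
  After 'push -2': [6, -2]
  After 'div': [-3]
  After 'push -1': [-3, -1]
  After 'div': [3]
  After 'push -1': [3, -1]
  After 'push 18': [3, -1, 18]
  After 'push 3': [3, -1, 18, 3]
Program A final stack: [3, -1, 18, 3]

Program B trace:
  After 'push 12': [12]
  After 'neg': [-12]
  After 'neg': [12]
  After 'neg': [-12]
  After 'neg': [12]
  After 'dup': [12, 12]
  After 'neg': [12, -12]
  After 'push 8': [12, -12, 8]
Program B final stack: [12, -12, 8]
Same: no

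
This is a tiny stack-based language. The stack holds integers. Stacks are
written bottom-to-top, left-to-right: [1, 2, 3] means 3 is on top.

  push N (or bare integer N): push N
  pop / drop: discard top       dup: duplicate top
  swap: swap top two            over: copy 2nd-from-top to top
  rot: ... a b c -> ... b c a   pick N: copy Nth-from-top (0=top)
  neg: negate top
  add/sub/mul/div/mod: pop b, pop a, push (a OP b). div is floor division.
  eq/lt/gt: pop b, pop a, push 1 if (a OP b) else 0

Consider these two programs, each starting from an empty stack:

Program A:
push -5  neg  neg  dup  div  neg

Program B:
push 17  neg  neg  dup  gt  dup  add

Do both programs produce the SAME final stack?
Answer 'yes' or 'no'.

Program A trace:
  After 'push -5': [-5]
  After 'neg': [5]
  After 'neg': [-5]
  After 'dup': [-5, -5]
  After 'div': [1]
  After 'neg': [-1]
Program A final stack: [-1]

Program B trace:
  After 'push 17': [17]
  After 'neg': [-17]
  After 'neg': [17]
  After 'dup': [17, 17]
  After 'gt': [0]
  After 'dup': [0, 0]
  After 'add': [0]
Program B final stack: [0]
Same: no

Answer: no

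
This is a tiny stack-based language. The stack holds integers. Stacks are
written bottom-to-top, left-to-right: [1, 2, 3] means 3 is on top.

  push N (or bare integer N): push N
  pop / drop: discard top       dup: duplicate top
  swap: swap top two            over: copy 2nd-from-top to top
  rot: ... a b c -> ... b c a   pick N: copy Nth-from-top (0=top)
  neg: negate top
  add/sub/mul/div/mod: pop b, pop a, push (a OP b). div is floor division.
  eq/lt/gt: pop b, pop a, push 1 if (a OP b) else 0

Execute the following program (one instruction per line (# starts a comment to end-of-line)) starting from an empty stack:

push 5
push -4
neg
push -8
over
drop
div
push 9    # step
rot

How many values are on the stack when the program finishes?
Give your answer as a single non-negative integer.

After 'push 5': stack = [5] (depth 1)
After 'push -4': stack = [5, -4] (depth 2)
After 'neg': stack = [5, 4] (depth 2)
After 'push -8': stack = [5, 4, -8] (depth 3)
After 'over': stack = [5, 4, -8, 4] (depth 4)
After 'drop': stack = [5, 4, -8] (depth 3)
After 'div': stack = [5, -1] (depth 2)
After 'push 9': stack = [5, -1, 9] (depth 3)
After 'rot': stack = [-1, 9, 5] (depth 3)

Answer: 3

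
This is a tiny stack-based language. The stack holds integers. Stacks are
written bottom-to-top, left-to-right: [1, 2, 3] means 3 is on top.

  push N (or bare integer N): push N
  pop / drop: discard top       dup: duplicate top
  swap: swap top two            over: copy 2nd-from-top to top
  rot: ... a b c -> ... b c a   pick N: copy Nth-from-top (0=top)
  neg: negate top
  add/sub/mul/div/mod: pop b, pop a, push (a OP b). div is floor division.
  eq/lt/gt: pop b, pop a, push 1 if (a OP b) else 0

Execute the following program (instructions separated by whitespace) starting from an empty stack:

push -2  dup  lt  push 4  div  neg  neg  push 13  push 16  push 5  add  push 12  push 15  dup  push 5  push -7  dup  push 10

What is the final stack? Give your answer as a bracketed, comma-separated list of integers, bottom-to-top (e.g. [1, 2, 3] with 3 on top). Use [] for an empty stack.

After 'push -2': [-2]
After 'dup': [-2, -2]
After 'lt': [0]
After 'push 4': [0, 4]
After 'div': [0]
After 'neg': [0]
After 'neg': [0]
After 'push 13': [0, 13]
After 'push 16': [0, 13, 16]
After 'push 5': [0, 13, 16, 5]
After 'add': [0, 13, 21]
After 'push 12': [0, 13, 21, 12]
After 'push 15': [0, 13, 21, 12, 15]
After 'dup': [0, 13, 21, 12, 15, 15]
After 'push 5': [0, 13, 21, 12, 15, 15, 5]
After 'push -7': [0, 13, 21, 12, 15, 15, 5, -7]
After 'dup': [0, 13, 21, 12, 15, 15, 5, -7, -7]
After 'push 10': [0, 13, 21, 12, 15, 15, 5, -7, -7, 10]

Answer: [0, 13, 21, 12, 15, 15, 5, -7, -7, 10]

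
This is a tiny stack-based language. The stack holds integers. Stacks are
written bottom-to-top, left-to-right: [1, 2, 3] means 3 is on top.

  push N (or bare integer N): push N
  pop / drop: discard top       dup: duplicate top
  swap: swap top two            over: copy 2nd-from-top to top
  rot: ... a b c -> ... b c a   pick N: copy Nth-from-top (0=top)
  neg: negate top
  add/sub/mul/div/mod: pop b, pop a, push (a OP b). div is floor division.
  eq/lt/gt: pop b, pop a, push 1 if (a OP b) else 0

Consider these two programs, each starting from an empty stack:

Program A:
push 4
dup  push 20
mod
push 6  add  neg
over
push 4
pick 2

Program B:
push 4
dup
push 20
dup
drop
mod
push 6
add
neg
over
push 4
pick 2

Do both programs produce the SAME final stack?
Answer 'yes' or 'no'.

Program A trace:
  After 'push 4': [4]
  After 'dup': [4, 4]
  After 'push 20': [4, 4, 20]
  After 'mod': [4, 4]
  After 'push 6': [4, 4, 6]
  After 'add': [4, 10]
  After 'neg': [4, -10]
  After 'over': [4, -10, 4]
  After 'push 4': [4, -10, 4, 4]
  After 'pick 2': [4, -10, 4, 4, -10]
Program A final stack: [4, -10, 4, 4, -10]

Program B trace:
  After 'push 4': [4]
  After 'dup': [4, 4]
  After 'push 20': [4, 4, 20]
  After 'dup': [4, 4, 20, 20]
  After 'drop': [4, 4, 20]
  After 'mod': [4, 4]
  After 'push 6': [4, 4, 6]
  After 'add': [4, 10]
  After 'neg': [4, -10]
  After 'over': [4, -10, 4]
  After 'push 4': [4, -10, 4, 4]
  After 'pick 2': [4, -10, 4, 4, -10]
Program B final stack: [4, -10, 4, 4, -10]
Same: yes

Answer: yes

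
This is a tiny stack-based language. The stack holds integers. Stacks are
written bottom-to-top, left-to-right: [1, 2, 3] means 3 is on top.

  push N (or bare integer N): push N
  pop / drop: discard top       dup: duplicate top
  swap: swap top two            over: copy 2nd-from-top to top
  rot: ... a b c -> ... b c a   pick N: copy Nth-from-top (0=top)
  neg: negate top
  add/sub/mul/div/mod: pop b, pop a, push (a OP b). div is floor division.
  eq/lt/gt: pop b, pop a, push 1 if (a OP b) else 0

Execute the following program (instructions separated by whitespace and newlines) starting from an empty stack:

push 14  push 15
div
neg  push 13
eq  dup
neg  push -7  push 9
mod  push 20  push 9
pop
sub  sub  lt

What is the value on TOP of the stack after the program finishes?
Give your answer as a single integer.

After 'push 14': [14]
After 'push 15': [14, 15]
After 'div': [0]
After 'neg': [0]
After 'push 13': [0, 13]
After 'eq': [0]
After 'dup': [0, 0]
After 'neg': [0, 0]
After 'push -7': [0, 0, -7]
After 'push 9': [0, 0, -7, 9]
After 'mod': [0, 0, 2]
After 'push 20': [0, 0, 2, 20]
After 'push 9': [0, 0, 2, 20, 9]
After 'pop': [0, 0, 2, 20]
After 'sub': [0, 0, -18]
After 'sub': [0, 18]
After 'lt': [1]

Answer: 1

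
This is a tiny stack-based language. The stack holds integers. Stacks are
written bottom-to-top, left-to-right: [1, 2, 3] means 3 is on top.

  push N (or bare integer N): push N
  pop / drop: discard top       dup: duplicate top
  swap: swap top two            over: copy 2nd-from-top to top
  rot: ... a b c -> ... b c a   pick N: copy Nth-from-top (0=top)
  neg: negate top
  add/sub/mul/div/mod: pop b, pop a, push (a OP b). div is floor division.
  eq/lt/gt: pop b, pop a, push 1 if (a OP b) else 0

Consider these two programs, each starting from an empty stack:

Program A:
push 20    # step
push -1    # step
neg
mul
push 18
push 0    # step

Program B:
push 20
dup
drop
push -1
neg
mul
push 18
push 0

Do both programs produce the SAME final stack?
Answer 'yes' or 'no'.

Answer: yes

Derivation:
Program A trace:
  After 'push 20': [20]
  After 'push -1': [20, -1]
  After 'neg': [20, 1]
  After 'mul': [20]
  After 'push 18': [20, 18]
  After 'push 0': [20, 18, 0]
Program A final stack: [20, 18, 0]

Program B trace:
  After 'push 20': [20]
  After 'dup': [20, 20]
  After 'drop': [20]
  After 'push -1': [20, -1]
  After 'neg': [20, 1]
  After 'mul': [20]
  After 'push 18': [20, 18]
  After 'push 0': [20, 18, 0]
Program B final stack: [20, 18, 0]
Same: yes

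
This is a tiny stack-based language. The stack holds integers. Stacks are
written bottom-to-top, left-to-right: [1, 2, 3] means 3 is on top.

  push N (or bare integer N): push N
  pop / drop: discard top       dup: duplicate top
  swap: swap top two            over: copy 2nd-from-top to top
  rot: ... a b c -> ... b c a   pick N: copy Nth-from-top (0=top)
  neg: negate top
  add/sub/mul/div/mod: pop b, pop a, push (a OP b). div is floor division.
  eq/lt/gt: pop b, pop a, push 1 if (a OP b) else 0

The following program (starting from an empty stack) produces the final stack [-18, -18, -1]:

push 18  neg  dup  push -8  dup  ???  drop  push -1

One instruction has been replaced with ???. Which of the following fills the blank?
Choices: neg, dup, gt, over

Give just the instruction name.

Answer: gt

Derivation:
Stack before ???: [-18, -18, -8, -8]
Stack after ???:  [-18, -18, 0]
Checking each choice:
  neg: produces [-18, -18, -8, -1]
  dup: produces [-18, -18, -8, -8, -1]
  gt: MATCH
  over: produces [-18, -18, -8, -8, -1]


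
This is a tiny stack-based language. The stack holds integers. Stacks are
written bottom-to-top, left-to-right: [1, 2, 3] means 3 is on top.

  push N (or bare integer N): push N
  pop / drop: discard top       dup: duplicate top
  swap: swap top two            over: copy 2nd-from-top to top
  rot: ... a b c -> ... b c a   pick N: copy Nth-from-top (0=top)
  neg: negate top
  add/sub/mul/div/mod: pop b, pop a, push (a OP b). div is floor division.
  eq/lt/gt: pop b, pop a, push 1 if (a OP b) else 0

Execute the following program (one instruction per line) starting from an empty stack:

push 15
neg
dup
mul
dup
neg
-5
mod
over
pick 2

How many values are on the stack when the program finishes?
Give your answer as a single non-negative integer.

After 'push 15': stack = [15] (depth 1)
After 'neg': stack = [-15] (depth 1)
After 'dup': stack = [-15, -15] (depth 2)
After 'mul': stack = [225] (depth 1)
After 'dup': stack = [225, 225] (depth 2)
After 'neg': stack = [225, -225] (depth 2)
After 'push -5': stack = [225, -225, -5] (depth 3)
After 'mod': stack = [225, 0] (depth 2)
After 'over': stack = [225, 0, 225] (depth 3)
After 'pick 2': stack = [225, 0, 225, 225] (depth 4)

Answer: 4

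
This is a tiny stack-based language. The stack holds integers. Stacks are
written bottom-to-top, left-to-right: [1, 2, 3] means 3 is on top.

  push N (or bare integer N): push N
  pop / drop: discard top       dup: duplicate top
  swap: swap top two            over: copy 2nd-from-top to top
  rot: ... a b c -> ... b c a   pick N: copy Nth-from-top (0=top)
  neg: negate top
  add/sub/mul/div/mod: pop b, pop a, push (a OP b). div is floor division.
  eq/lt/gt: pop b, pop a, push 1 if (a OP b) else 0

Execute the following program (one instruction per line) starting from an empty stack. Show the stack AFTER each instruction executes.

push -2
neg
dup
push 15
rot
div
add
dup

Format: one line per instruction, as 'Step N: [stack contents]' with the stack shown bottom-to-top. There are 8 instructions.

Step 1: [-2]
Step 2: [2]
Step 3: [2, 2]
Step 4: [2, 2, 15]
Step 5: [2, 15, 2]
Step 6: [2, 7]
Step 7: [9]
Step 8: [9, 9]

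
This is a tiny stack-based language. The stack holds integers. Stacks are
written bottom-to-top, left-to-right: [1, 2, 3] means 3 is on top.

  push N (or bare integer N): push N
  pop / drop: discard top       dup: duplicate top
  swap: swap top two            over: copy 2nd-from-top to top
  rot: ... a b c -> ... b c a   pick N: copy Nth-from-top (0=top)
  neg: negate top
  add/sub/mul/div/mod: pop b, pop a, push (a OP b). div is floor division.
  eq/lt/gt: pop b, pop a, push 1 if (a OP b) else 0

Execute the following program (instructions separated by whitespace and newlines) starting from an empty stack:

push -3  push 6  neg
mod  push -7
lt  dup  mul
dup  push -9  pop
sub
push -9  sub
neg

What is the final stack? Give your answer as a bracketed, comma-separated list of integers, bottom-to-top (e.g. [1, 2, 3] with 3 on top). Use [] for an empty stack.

Answer: [-9]

Derivation:
After 'push -3': [-3]
After 'push 6': [-3, 6]
After 'neg': [-3, -6]
After 'mod': [-3]
After 'push -7': [-3, -7]
After 'lt': [0]
After 'dup': [0, 0]
After 'mul': [0]
After 'dup': [0, 0]
After 'push -9': [0, 0, -9]
After 'pop': [0, 0]
After 'sub': [0]
After 'push -9': [0, -9]
After 'sub': [9]
After 'neg': [-9]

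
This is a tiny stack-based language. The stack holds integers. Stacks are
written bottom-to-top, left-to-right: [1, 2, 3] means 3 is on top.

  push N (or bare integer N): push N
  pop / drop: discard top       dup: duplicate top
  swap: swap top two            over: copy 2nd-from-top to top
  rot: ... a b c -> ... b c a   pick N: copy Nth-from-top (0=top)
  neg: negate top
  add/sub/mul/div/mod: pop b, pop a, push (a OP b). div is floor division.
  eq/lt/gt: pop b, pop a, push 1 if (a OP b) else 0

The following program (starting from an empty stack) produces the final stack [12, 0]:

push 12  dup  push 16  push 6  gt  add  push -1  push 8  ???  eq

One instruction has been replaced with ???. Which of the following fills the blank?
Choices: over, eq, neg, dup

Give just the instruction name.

Answer: eq

Derivation:
Stack before ???: [12, 13, -1, 8]
Stack after ???:  [12, 13, 0]
Checking each choice:
  over: produces [12, 13, -1, 0]
  eq: MATCH
  neg: produces [12, 13, 0]
  dup: produces [12, 13, -1, 1]


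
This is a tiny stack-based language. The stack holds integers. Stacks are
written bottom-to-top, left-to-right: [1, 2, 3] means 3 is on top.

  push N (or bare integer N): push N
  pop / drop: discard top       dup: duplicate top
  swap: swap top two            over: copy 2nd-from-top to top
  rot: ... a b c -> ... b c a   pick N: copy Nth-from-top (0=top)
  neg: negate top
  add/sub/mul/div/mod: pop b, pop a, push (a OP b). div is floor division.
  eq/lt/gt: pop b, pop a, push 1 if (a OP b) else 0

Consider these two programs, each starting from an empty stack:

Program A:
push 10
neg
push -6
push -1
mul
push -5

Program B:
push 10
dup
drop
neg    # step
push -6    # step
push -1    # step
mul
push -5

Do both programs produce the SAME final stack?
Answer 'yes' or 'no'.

Answer: yes

Derivation:
Program A trace:
  After 'push 10': [10]
  After 'neg': [-10]
  After 'push -6': [-10, -6]
  After 'push -1': [-10, -6, -1]
  After 'mul': [-10, 6]
  After 'push -5': [-10, 6, -5]
Program A final stack: [-10, 6, -5]

Program B trace:
  After 'push 10': [10]
  After 'dup': [10, 10]
  After 'drop': [10]
  After 'neg': [-10]
  After 'push -6': [-10, -6]
  After 'push -1': [-10, -6, -1]
  After 'mul': [-10, 6]
  After 'push -5': [-10, 6, -5]
Program B final stack: [-10, 6, -5]
Same: yes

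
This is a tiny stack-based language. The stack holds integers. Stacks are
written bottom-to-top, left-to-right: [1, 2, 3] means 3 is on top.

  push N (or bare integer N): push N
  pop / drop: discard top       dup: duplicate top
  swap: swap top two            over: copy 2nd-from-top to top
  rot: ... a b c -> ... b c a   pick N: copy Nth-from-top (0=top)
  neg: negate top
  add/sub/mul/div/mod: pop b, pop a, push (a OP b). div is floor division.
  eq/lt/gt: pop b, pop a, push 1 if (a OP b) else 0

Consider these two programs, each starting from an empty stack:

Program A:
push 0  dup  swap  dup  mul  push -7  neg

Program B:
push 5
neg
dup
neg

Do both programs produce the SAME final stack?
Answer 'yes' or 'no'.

Answer: no

Derivation:
Program A trace:
  After 'push 0': [0]
  After 'dup': [0, 0]
  After 'swap': [0, 0]
  After 'dup': [0, 0, 0]
  After 'mul': [0, 0]
  After 'push -7': [0, 0, -7]
  After 'neg': [0, 0, 7]
Program A final stack: [0, 0, 7]

Program B trace:
  After 'push 5': [5]
  After 'neg': [-5]
  After 'dup': [-5, -5]
  After 'neg': [-5, 5]
Program B final stack: [-5, 5]
Same: no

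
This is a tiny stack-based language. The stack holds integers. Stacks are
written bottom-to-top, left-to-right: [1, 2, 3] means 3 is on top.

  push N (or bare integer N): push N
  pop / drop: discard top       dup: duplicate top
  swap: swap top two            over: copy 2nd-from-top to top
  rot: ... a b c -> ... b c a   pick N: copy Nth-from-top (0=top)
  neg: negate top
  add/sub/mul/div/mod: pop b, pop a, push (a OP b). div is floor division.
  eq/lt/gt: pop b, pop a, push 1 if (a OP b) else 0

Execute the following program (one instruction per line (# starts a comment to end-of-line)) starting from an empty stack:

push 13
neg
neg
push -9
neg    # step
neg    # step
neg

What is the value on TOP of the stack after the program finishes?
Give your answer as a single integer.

After 'push 13': [13]
After 'neg': [-13]
After 'neg': [13]
After 'push -9': [13, -9]
After 'neg': [13, 9]
After 'neg': [13, -9]
After 'neg': [13, 9]

Answer: 9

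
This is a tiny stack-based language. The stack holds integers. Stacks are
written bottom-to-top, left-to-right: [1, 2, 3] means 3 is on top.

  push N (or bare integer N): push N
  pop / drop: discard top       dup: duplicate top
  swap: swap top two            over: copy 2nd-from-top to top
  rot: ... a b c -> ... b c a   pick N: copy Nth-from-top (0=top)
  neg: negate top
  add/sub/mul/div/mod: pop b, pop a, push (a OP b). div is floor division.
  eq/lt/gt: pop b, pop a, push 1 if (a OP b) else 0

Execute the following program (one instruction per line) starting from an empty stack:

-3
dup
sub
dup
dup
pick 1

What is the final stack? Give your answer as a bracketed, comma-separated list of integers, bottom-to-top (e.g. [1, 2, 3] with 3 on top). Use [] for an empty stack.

After 'push -3': [-3]
After 'dup': [-3, -3]
After 'sub': [0]
After 'dup': [0, 0]
After 'dup': [0, 0, 0]
After 'pick 1': [0, 0, 0, 0]

Answer: [0, 0, 0, 0]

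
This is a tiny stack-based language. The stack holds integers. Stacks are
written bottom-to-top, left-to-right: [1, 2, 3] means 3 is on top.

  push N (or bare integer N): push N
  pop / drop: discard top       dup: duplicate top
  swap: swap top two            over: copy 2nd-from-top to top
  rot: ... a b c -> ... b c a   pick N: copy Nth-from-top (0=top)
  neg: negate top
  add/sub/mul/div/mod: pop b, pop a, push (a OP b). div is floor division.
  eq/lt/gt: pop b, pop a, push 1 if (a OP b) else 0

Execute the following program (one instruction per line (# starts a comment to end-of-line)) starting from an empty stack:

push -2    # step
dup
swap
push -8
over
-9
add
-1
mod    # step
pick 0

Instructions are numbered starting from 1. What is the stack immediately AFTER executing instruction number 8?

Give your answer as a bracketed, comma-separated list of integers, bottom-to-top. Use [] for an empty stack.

Step 1 ('push -2'): [-2]
Step 2 ('dup'): [-2, -2]
Step 3 ('swap'): [-2, -2]
Step 4 ('push -8'): [-2, -2, -8]
Step 5 ('over'): [-2, -2, -8, -2]
Step 6 ('-9'): [-2, -2, -8, -2, -9]
Step 7 ('add'): [-2, -2, -8, -11]
Step 8 ('-1'): [-2, -2, -8, -11, -1]

Answer: [-2, -2, -8, -11, -1]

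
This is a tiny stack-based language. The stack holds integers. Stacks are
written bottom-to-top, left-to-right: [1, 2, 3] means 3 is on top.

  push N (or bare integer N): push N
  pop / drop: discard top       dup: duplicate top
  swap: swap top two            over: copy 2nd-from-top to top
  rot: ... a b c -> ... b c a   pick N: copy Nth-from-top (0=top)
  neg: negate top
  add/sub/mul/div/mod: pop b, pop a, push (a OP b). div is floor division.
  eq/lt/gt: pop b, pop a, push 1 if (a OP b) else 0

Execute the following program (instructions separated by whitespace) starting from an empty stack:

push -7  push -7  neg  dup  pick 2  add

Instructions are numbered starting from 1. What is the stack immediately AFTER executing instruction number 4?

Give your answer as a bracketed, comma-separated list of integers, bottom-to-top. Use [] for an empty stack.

Answer: [-7, 7, 7]

Derivation:
Step 1 ('push -7'): [-7]
Step 2 ('push -7'): [-7, -7]
Step 3 ('neg'): [-7, 7]
Step 4 ('dup'): [-7, 7, 7]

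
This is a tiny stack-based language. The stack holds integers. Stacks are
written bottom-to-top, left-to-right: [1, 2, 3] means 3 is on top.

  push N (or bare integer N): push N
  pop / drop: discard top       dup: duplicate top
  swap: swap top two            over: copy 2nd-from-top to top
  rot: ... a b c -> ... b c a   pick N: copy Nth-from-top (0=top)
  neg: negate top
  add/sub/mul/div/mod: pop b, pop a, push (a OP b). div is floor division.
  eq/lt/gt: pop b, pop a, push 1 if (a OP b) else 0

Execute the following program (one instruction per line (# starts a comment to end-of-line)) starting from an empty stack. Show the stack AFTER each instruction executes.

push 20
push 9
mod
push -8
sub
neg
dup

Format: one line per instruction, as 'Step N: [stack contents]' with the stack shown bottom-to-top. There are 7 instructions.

Step 1: [20]
Step 2: [20, 9]
Step 3: [2]
Step 4: [2, -8]
Step 5: [10]
Step 6: [-10]
Step 7: [-10, -10]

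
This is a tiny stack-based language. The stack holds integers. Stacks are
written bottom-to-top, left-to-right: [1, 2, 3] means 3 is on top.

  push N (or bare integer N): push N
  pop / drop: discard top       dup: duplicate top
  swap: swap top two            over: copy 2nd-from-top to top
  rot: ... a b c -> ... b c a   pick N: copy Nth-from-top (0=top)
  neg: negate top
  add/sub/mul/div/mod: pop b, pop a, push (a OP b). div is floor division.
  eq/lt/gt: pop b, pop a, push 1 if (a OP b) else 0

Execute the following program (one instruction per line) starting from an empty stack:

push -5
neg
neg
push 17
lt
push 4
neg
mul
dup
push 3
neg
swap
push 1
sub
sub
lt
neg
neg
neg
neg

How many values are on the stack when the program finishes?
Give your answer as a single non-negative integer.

Answer: 1

Derivation:
After 'push -5': stack = [-5] (depth 1)
After 'neg': stack = [5] (depth 1)
After 'neg': stack = [-5] (depth 1)
After 'push 17': stack = [-5, 17] (depth 2)
After 'lt': stack = [1] (depth 1)
After 'push 4': stack = [1, 4] (depth 2)
After 'neg': stack = [1, -4] (depth 2)
After 'mul': stack = [-4] (depth 1)
After 'dup': stack = [-4, -4] (depth 2)
After 'push 3': stack = [-4, -4, 3] (depth 3)
After 'neg': stack = [-4, -4, -3] (depth 3)
After 'swap': stack = [-4, -3, -4] (depth 3)
After 'push 1': stack = [-4, -3, -4, 1] (depth 4)
After 'sub': stack = [-4, -3, -5] (depth 3)
After 'sub': stack = [-4, 2] (depth 2)
After 'lt': stack = [1] (depth 1)
After 'neg': stack = [-1] (depth 1)
After 'neg': stack = [1] (depth 1)
After 'neg': stack = [-1] (depth 1)
After 'neg': stack = [1] (depth 1)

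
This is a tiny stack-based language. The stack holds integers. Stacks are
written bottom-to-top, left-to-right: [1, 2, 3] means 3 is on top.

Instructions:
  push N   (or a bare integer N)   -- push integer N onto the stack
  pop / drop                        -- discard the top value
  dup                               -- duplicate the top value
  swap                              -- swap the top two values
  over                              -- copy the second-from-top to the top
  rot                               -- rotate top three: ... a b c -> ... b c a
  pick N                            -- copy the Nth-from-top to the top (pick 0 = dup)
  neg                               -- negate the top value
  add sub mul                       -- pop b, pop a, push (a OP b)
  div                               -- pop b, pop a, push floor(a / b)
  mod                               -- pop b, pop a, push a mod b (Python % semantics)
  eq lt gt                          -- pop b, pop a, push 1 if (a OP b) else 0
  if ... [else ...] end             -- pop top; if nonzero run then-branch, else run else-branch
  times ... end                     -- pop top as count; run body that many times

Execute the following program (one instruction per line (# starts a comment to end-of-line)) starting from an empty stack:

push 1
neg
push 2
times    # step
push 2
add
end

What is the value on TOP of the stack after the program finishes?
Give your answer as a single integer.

After 'push 1': [1]
After 'neg': [-1]
After 'push 2': [-1, 2]
After 'times': [-1]
After 'push 2': [-1, 2]
After 'add': [1]
After 'push 2': [1, 2]
After 'add': [3]

Answer: 3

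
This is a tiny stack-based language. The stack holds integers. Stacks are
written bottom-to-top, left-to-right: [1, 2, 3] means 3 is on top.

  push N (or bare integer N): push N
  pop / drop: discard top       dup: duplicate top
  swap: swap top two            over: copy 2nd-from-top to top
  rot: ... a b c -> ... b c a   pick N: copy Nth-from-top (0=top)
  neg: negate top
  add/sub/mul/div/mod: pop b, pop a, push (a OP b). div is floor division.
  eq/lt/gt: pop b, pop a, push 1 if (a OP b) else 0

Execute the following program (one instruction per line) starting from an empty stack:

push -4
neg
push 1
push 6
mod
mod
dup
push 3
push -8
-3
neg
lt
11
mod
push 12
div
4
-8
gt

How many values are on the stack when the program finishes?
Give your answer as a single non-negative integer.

Answer: 5

Derivation:
After 'push -4': stack = [-4] (depth 1)
After 'neg': stack = [4] (depth 1)
After 'push 1': stack = [4, 1] (depth 2)
After 'push 6': stack = [4, 1, 6] (depth 3)
After 'mod': stack = [4, 1] (depth 2)
After 'mod': stack = [0] (depth 1)
After 'dup': stack = [0, 0] (depth 2)
After 'push 3': stack = [0, 0, 3] (depth 3)
After 'push -8': stack = [0, 0, 3, -8] (depth 4)
After 'push -3': stack = [0, 0, 3, -8, -3] (depth 5)
After 'neg': stack = [0, 0, 3, -8, 3] (depth 5)
After 'lt': stack = [0, 0, 3, 1] (depth 4)
After 'push 11': stack = [0, 0, 3, 1, 11] (depth 5)
After 'mod': stack = [0, 0, 3, 1] (depth 4)
After 'push 12': stack = [0, 0, 3, 1, 12] (depth 5)
After 'div': stack = [0, 0, 3, 0] (depth 4)
After 'push 4': stack = [0, 0, 3, 0, 4] (depth 5)
After 'push -8': stack = [0, 0, 3, 0, 4, -8] (depth 6)
After 'gt': stack = [0, 0, 3, 0, 1] (depth 5)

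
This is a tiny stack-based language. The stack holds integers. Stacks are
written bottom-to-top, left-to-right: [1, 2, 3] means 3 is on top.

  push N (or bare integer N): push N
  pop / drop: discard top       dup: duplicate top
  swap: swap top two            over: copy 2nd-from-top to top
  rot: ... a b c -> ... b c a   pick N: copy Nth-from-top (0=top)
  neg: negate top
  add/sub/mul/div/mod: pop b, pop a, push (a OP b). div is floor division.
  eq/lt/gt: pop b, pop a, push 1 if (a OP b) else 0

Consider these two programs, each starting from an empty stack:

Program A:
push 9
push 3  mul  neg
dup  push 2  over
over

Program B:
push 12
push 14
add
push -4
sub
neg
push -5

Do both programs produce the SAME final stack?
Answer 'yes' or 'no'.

Program A trace:
  After 'push 9': [9]
  After 'push 3': [9, 3]
  After 'mul': [27]
  After 'neg': [-27]
  After 'dup': [-27, -27]
  After 'push 2': [-27, -27, 2]
  After 'over': [-27, -27, 2, -27]
  After 'over': [-27, -27, 2, -27, 2]
Program A final stack: [-27, -27, 2, -27, 2]

Program B trace:
  After 'push 12': [12]
  After 'push 14': [12, 14]
  After 'add': [26]
  After 'push -4': [26, -4]
  After 'sub': [30]
  After 'neg': [-30]
  After 'push -5': [-30, -5]
Program B final stack: [-30, -5]
Same: no

Answer: no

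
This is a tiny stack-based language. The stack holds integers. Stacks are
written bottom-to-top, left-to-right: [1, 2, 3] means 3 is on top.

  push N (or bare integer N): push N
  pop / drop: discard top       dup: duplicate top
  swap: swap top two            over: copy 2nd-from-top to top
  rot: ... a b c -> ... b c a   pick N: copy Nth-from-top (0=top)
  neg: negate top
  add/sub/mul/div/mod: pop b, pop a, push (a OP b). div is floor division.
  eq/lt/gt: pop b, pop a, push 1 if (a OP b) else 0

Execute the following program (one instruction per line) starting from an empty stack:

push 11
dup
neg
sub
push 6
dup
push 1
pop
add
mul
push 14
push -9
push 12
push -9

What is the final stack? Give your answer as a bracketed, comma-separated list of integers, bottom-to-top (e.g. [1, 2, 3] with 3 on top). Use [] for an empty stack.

Answer: [264, 14, -9, 12, -9]

Derivation:
After 'push 11': [11]
After 'dup': [11, 11]
After 'neg': [11, -11]
After 'sub': [22]
After 'push 6': [22, 6]
After 'dup': [22, 6, 6]
After 'push 1': [22, 6, 6, 1]
After 'pop': [22, 6, 6]
After 'add': [22, 12]
After 'mul': [264]
After 'push 14': [264, 14]
After 'push -9': [264, 14, -9]
After 'push 12': [264, 14, -9, 12]
After 'push -9': [264, 14, -9, 12, -9]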